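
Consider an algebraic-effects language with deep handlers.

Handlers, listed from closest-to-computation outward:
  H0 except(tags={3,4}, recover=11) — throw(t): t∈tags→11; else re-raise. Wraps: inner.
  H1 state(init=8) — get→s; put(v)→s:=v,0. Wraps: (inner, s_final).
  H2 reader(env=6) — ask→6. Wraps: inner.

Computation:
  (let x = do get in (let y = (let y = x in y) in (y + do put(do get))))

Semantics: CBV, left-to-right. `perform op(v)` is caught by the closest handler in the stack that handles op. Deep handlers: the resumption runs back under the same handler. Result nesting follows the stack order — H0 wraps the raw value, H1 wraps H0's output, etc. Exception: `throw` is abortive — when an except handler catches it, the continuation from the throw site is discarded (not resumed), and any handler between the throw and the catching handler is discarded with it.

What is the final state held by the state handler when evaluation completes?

Answer: 8

Evaluation trace:
get @ H1 ⇒ 8
get @ H1 ⇒ 8
put(8) @ H1 ⇒ s:=8
H0 returns 8
H1 returns (8, 8)
H2 returns (8, 8)
= (8, 8)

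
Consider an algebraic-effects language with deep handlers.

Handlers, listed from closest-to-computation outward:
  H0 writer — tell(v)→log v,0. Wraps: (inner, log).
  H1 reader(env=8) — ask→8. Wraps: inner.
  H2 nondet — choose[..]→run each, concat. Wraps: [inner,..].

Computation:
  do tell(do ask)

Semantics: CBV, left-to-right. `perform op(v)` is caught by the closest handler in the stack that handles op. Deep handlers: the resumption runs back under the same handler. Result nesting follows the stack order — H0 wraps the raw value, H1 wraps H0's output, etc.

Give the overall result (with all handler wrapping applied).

Answer: [(0, (8))]

Working:
ask @ H1 ⇒ 8
tell(8) @ H0 ⇒ log+=8
H0 returns (0, (8))
H1 returns (0, (8))
H2 returns [(0, (8))]
= [(0, (8))]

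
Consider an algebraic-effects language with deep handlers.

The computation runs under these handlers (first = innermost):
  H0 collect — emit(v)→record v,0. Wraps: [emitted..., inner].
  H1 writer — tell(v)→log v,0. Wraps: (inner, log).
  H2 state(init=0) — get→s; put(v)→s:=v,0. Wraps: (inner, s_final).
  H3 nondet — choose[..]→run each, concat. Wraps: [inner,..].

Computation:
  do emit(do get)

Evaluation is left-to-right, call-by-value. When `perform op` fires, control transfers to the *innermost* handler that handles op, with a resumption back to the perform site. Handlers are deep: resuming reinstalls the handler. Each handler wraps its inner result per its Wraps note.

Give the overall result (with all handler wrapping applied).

Answer: [(([0, 0], ()), 0)]

Working:
get @ H2 ⇒ 0
emit(0) @ H0 ⇒ out+=0
H0 returns [0, 0]
H1 returns ([0, 0], ())
H2 returns (([0, 0], ()), 0)
H3 returns [(([0, 0], ()), 0)]
= [(([0, 0], ()), 0)]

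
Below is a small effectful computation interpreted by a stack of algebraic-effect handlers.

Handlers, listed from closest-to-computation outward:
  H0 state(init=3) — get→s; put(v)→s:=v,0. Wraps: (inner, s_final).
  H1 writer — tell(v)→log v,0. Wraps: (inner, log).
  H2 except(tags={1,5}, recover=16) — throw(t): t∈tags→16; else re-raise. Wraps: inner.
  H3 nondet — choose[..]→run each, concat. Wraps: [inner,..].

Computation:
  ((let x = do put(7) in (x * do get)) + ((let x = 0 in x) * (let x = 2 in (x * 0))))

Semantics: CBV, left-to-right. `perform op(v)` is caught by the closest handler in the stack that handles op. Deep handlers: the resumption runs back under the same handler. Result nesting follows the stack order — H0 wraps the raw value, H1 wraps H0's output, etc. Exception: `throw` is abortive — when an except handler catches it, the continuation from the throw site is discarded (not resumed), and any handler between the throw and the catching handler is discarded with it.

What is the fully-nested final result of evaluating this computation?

Answer: [((0, 7), ())]

Step-by-step:
put(7) @ H0 ⇒ s:=7
get @ H0 ⇒ 7
H0 returns (0, 7)
H1 returns ((0, 7), ())
H2 returns ((0, 7), ())
H3 returns [((0, 7), ())]
= [((0, 7), ())]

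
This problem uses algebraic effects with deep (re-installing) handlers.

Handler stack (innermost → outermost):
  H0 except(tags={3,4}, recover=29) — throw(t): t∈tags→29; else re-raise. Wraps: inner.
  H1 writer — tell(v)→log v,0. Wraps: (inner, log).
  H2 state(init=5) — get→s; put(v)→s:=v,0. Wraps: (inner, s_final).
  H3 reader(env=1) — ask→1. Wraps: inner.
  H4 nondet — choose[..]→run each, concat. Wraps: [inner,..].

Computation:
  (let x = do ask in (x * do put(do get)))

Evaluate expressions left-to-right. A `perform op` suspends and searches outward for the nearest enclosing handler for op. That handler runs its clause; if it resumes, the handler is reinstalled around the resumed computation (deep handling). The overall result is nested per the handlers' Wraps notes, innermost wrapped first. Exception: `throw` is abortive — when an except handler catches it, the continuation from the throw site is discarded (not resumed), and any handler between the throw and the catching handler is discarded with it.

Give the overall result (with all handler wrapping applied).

Evaluation trace:
ask @ H3 ⇒ 1
get @ H2 ⇒ 5
put(5) @ H2 ⇒ s:=5
H0 returns 0
H1 returns (0, ())
H2 returns ((0, ()), 5)
H3 returns ((0, ()), 5)
H4 returns [((0, ()), 5)]
= [((0, ()), 5)]

Answer: [((0, ()), 5)]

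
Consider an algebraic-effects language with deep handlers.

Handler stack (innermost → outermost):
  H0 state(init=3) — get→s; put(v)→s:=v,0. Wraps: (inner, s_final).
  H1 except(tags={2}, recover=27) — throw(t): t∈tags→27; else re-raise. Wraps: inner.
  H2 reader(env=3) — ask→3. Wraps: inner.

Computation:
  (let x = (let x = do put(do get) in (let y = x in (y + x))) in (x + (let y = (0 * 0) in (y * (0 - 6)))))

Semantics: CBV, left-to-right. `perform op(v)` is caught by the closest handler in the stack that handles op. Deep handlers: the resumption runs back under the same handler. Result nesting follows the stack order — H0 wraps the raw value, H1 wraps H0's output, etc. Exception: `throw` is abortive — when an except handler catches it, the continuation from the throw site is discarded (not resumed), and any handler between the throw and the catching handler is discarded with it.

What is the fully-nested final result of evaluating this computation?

Answer: (0, 3)

Working:
get @ H0 ⇒ 3
put(3) @ H0 ⇒ s:=3
H0 returns (0, 3)
H1 returns (0, 3)
H2 returns (0, 3)
= (0, 3)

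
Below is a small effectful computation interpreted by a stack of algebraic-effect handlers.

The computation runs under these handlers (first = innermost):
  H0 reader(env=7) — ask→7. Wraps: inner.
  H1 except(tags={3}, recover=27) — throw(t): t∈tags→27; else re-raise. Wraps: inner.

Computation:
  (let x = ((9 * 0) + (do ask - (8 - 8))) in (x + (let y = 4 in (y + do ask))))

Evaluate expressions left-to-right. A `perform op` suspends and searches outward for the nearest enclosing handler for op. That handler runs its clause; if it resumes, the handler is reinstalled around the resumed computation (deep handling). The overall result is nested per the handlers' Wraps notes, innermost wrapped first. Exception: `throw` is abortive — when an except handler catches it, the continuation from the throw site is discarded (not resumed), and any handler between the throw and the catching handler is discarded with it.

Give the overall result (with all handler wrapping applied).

Working:
ask @ H0 ⇒ 7
ask @ H0 ⇒ 7
H0 returns 18
H1 returns 18
= 18

Answer: 18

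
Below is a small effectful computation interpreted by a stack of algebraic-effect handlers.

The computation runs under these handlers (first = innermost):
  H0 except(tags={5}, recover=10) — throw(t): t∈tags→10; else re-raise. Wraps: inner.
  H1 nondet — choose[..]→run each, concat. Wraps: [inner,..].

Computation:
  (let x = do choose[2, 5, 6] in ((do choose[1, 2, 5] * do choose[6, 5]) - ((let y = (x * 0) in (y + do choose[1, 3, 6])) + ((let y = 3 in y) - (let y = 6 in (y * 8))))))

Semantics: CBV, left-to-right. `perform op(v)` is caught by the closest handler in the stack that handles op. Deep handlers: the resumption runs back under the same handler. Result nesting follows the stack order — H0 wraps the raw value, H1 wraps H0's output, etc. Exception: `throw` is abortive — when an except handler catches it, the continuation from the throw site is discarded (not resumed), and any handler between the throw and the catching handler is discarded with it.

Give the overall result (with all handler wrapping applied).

Answer: [50, 48, 45, 49, 47, 44, 56, 54, 51, 54, 52, 49, 74, 72, 69, 69, 67, 64, 50, 48, 45, 49, 47, 44, 56, 54, 51, 54, 52, 49, 74, 72, 69, 69, 67, 64, 50, 48, 45, 49, 47, 44, 56, 54, 51, 54, 52, 49, 74, 72, 69, 69, 67, 64]

Working:
choose[2, 5, 6] @ H1
  branch[0] choose=2:
    choose[1, 2, 5] @ H1
      branch[0] choose=1:
        choose[6, 5] @ H1
          branch[0] choose=6:
            choose[1, 3, 6] @ H1
              branch[0] choose=1:
                H0 returns 50
                H1 returns [50]
              branch[1] choose=3:
                H0 returns 48
                H1 returns [48]
              branch[2] choose=6:
                H0 returns 45
                H1 returns [45]
          branch[1] choose=5:
            choose[1, 3, 6] @ H1
              branch[0] choose=1:
                H0 returns 49
                H1 returns [49]
              branch[1] choose=3:
                H0 returns 47
                H1 returns [47]
              branch[2] choose=6:
                H0 returns 44
                H1 returns [44]
      branch[1] choose=2:
        choose[6, 5] @ H1
          branch[0] choose=6:
            choose[1, 3, 6] @ H1
              branch[0] choose=1:
                H0 returns 56
                H1 returns [56]
              branch[1] choose=3:
                H0 returns 54
                H1 returns [54]
              branch[2] choose=6:
                H0 returns 51
                H1 returns [51]
          branch[1] choose=5:
            choose[1, 3, 6] @ H1
              branch[0] choose=1:
                H0 returns 54
                H1 returns [54]
              branch[1] choose=3:
                H0 returns 52
                H1 returns [52]
              branch[2] choose=6:
                H0 returns 49
                H1 returns [49]
      branch[2] choose=5:
        choose[6, 5] @ H1
          branch[0] choose=6:
            choose[1, 3, 6] @ H1
              branch[0] choose=1:
                H0 returns 74
                H1 returns [74]
              branch[1] choose=3:
                H0 returns 72
                H1 returns [72]
              branch[2] choose=6:
                H0 returns 69
                H1 returns [69]
          branch[1] choose=5:
            choose[1, 3, 6] @ H1
              branch[0] choose=1:
                H0 returns 69
                H1 returns [69]
              branch[1] choose=3:
                H0 returns 67
                H1 returns [67]
              branch[2] choose=6:
                H0 returns 64
                H1 returns [64]
  branch[1] choose=5:
    choose[1, 2, 5] @ H1
      branch[0] choose=1:
        choose[6, 5] @ H1
          branch[0] choose=6:
            choose[1, 3, 6] @ H1
              branch[0] choose=1:
                H0 returns 50
                H1 returns [50]
              branch[1] choose=3:
                H0 returns 48
                H1 returns [48]
              branch[2] choose=6:
                H0 returns 45
                H1 returns [45]
          branch[1] choose=5:
            choose[1, 3, 6] @ H1
              branch[0] choose=1:
                H0 returns 49
                H1 returns [49]
              branch[1] choose=3:
                H0 returns 47
                H1 returns [47]
              branch[2] choose=6:
                H0 returns 44
                H1 returns [44]
      branch[1] choose=2:
        choose[6, 5] @ H1
          branch[0] choose=6:
            choose[1, 3, 6] @ H1
              branch[0] choose=1:
                H0 returns 56
                H1 returns [56]
              branch[1] choose=3:
                H0 returns 54
                H1 returns [54]
              branch[2] choose=6:
                H0 returns 51
                H1 returns [51]
          branch[1] choose=5:
            choose[1, 3, 6] @ H1
              branch[0] choose=1:
                H0 returns 54
                H1 returns [54]
              branch[1] choose=3:
                H0 returns 52
                H1 returns [52]
              branch[2] choose=6:
                H0 returns 49
                H1 returns [49]
      branch[2] choose=5:
        choose[6, 5] @ H1
          branch[0] choose=6:
            choose[1, 3, 6] @ H1
              branch[0] choose=1:
                H0 returns 74
                H1 returns [74]
              branch[1] choose=3:
                H0 returns 72
                H1 returns [72]
              branch[2] choose=6:
                H0 returns 69
                H1 returns [69]
          branch[1] choose=5:
            choose[1, 3, 6] @ H1
              branch[0] choose=1:
                H0 returns 69
                H1 returns [69]
              branch[1] choose=3:
                H0 returns 67
                H1 returns [67]
              branch[2] choose=6:
                H0 returns 64
                H1 returns [64]
  branch[2] choose=6:
    choose[1, 2, 5] @ H1
      branch[0] choose=1:
        choose[6, 5] @ H1
          branch[0] choose=6:
            choose[1, 3, 6] @ H1
              branch[0] choose=1:
                H0 returns 50
                H1 returns [50]
              branch[1] choose=3:
                H0 returns 48
                H1 returns [48]
              branch[2] choose=6:
                H0 returns 45
                H1 returns [45]
          branch[1] choose=5:
            choose[1, 3, 6] @ H1
              branch[0] choose=1:
                H0 returns 49
                H1 returns [49]
              branch[1] choose=3:
                H0 returns 47
                H1 returns [47]
              branch[2] choose=6:
                H0 returns 44
                H1 returns [44]
      branch[1] choose=2:
        choose[6, 5] @ H1
          branch[0] choose=6:
            choose[1, 3, 6] @ H1
              branch[0] choose=1:
                H0 returns 56
                H1 returns [56]
              branch[1] choose=3:
                H0 returns 54
                H1 returns [54]
              branch[2] choose=6:
                H0 returns 51
                H1 returns [51]
          branch[1] choose=5:
            choose[1, 3, 6] @ H1
              branch[0] choose=1:
                H0 returns 54
                H1 returns [54]
              branch[1] choose=3:
                H0 returns 52
                H1 returns [52]
              branch[2] choose=6:
                H0 returns 49
                H1 returns [49]
      branch[2] choose=5:
        choose[6, 5] @ H1
          branch[0] choose=6:
            choose[1, 3, 6] @ H1
              branch[0] choose=1:
                H0 returns 74
                H1 returns [74]
              branch[1] choose=3:
                H0 returns 72
                H1 returns [72]
              branch[2] choose=6:
                H0 returns 69
                H1 returns [69]
          branch[1] choose=5:
            choose[1, 3, 6] @ H1
              branch[0] choose=1:
                H0 returns 69
                H1 returns [69]
              branch[1] choose=3:
                H0 returns 67
                H1 returns [67]
              branch[2] choose=6:
                H0 returns 64
                H1 returns [64]
= [50, 48, 45, 49, 47, 44, 56, 54, 51, 54, 52, 49, 74, 72, 69, 69, 67, 64, 50, 48, 45, 49, 47, 44, 56, 54, 51, 54, 52, 49, 74, 72, 69, 69, 67, 64, 50, 48, 45, 49, 47, 44, 56, 54, 51, 54, 52, 49, 74, 72, 69, 69, 67, 64]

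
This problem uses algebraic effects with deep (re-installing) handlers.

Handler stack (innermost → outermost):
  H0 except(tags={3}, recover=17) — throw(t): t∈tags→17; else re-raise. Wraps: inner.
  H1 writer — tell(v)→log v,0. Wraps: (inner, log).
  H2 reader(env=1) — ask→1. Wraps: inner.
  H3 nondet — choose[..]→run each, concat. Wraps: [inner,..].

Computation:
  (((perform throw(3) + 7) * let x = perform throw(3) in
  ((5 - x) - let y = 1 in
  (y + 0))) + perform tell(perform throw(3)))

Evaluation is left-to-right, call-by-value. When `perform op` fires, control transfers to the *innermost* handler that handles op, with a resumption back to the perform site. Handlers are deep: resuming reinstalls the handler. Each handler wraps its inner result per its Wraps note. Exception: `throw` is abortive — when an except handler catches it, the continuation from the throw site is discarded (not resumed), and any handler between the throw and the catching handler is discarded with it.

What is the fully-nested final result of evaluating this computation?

Step-by-step:
throw(3) @ H0 caught ⇒ 17
H1 returns (17, ())
H2 returns (17, ())
H3 returns [(17, ())]
= [(17, ())]

Answer: [(17, ())]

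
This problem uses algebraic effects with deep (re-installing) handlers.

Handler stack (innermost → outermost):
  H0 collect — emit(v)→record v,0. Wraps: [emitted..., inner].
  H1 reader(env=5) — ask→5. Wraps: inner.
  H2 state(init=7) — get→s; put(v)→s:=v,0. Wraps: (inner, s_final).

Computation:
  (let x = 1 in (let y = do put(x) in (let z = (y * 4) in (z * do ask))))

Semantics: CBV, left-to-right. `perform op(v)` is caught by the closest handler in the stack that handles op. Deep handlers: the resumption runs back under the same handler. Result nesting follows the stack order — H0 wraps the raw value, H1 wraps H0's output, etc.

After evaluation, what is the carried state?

Answer: 1

Working:
put(1) @ H2 ⇒ s:=1
ask @ H1 ⇒ 5
H0 returns [0]
H1 returns [0]
H2 returns ([0], 1)
= ([0], 1)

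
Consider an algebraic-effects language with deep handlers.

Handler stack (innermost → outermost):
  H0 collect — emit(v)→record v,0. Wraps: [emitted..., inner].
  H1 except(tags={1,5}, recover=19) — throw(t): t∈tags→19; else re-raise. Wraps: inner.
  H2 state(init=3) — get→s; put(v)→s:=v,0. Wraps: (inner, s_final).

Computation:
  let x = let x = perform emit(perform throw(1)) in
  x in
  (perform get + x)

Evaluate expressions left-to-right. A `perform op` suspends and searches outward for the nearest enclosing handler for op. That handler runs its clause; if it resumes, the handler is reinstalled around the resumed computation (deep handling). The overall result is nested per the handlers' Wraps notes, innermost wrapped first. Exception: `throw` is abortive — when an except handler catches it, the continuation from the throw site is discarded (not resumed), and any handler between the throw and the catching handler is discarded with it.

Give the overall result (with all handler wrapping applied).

Evaluation trace:
throw(1) @ H1 caught ⇒ 19
H2 returns (19, 3)
= (19, 3)

Answer: (19, 3)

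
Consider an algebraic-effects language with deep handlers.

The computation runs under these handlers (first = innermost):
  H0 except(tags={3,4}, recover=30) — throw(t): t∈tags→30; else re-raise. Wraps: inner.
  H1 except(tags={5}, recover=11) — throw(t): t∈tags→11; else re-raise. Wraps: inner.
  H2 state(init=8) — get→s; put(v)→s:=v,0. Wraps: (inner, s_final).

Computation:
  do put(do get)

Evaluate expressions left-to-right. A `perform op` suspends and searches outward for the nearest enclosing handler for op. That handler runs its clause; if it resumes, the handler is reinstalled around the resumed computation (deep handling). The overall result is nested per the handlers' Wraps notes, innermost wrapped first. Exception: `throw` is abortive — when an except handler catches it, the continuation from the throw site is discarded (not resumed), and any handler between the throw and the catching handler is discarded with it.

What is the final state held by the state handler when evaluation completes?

Answer: 8

Working:
get @ H2 ⇒ 8
put(8) @ H2 ⇒ s:=8
H0 returns 0
H1 returns 0
H2 returns (0, 8)
= (0, 8)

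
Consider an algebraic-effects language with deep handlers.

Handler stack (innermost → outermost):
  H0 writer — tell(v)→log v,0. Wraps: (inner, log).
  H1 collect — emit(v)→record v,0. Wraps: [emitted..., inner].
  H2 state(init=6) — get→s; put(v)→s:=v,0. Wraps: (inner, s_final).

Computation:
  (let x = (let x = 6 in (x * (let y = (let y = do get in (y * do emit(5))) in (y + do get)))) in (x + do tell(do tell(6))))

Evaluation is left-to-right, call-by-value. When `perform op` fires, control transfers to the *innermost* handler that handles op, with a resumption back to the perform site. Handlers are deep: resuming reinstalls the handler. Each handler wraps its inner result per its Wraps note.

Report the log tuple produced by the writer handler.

Answer: (6, 0)

Step-by-step:
get @ H2 ⇒ 6
emit(5) @ H1 ⇒ out+=5
get @ H2 ⇒ 6
tell(6) @ H0 ⇒ log+=6
tell(0) @ H0 ⇒ log+=0
H0 returns (36, (6, 0))
H1 returns [5, (36, (6, 0))]
H2 returns ([5, (36, (6, 0))], 6)
= ([5, (36, (6, 0))], 6)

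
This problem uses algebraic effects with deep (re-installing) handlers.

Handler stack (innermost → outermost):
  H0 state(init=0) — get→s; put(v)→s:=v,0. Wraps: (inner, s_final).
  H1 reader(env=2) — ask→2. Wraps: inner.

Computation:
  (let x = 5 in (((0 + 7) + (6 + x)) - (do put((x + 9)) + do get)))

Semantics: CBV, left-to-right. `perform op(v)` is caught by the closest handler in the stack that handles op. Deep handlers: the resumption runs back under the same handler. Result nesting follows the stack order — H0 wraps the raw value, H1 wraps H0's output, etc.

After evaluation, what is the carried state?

Answer: 14

Evaluation trace:
put(14) @ H0 ⇒ s:=14
get @ H0 ⇒ 14
H0 returns (4, 14)
H1 returns (4, 14)
= (4, 14)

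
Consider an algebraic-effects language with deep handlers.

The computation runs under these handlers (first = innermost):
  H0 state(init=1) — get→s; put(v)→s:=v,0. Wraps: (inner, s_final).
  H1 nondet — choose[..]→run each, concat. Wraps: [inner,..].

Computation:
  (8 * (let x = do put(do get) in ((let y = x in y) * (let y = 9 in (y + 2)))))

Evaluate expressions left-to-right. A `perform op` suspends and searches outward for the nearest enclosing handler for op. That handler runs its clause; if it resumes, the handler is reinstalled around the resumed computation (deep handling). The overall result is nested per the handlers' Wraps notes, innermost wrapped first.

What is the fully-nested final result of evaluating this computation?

Answer: [(0, 1)]

Working:
get @ H0 ⇒ 1
put(1) @ H0 ⇒ s:=1
H0 returns (0, 1)
H1 returns [(0, 1)]
= [(0, 1)]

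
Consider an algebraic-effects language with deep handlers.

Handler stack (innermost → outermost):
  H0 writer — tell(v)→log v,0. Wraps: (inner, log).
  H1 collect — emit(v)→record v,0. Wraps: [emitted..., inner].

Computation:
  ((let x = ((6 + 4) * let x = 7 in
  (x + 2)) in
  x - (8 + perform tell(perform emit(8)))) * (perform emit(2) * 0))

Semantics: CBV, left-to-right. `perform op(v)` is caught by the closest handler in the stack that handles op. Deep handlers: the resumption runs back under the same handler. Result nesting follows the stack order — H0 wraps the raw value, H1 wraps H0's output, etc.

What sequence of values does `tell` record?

Working:
emit(8) @ H1 ⇒ out+=8
tell(0) @ H0 ⇒ log+=0
emit(2) @ H1 ⇒ out+=2
H0 returns (0, (0))
H1 returns [8, 2, (0, (0))]
= [8, 2, (0, (0))]

Answer: (0)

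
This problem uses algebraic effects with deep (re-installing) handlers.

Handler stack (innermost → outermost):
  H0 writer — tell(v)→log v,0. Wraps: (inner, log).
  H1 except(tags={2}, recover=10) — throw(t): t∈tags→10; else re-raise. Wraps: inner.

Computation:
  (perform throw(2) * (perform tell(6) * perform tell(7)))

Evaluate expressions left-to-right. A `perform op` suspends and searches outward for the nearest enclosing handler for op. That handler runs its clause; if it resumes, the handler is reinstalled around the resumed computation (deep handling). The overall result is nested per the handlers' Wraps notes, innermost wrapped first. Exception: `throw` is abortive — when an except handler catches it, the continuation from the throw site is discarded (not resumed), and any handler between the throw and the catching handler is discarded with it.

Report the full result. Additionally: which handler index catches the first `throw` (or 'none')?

Answer: 10 ; first throw caught by: H1

Step-by-step:
throw(2) @ H1 caught ⇒ 10
= 10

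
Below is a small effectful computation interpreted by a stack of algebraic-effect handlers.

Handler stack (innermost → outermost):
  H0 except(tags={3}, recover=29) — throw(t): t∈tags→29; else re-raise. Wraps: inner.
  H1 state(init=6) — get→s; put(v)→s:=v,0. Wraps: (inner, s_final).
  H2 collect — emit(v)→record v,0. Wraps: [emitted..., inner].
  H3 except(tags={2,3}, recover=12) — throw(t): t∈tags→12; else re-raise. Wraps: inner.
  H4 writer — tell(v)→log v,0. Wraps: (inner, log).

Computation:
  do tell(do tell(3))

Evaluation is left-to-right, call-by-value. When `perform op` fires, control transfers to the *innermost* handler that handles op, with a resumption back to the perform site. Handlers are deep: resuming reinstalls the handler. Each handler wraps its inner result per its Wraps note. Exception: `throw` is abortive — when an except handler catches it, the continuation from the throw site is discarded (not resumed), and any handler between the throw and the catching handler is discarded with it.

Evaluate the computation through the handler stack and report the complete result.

Evaluation trace:
tell(3) @ H4 ⇒ log+=3
tell(0) @ H4 ⇒ log+=0
H0 returns 0
H1 returns (0, 6)
H2 returns [(0, 6)]
H3 returns [(0, 6)]
H4 returns ([(0, 6)], (3, 0))
= ([(0, 6)], (3, 0))

Answer: ([(0, 6)], (3, 0))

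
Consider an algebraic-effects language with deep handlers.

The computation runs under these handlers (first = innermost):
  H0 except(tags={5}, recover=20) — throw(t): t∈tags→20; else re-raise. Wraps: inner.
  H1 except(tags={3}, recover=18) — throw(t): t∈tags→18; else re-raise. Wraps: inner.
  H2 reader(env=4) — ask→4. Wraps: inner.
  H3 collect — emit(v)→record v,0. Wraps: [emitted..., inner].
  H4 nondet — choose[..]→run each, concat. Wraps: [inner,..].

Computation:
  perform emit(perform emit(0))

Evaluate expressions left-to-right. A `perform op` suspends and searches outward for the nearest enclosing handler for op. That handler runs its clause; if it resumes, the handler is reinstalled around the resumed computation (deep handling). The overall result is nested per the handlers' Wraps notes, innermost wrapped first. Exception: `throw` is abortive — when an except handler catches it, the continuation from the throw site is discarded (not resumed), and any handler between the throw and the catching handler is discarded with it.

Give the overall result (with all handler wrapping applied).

Answer: [[0, 0, 0]]

Working:
emit(0) @ H3 ⇒ out+=0
emit(0) @ H3 ⇒ out+=0
H0 returns 0
H1 returns 0
H2 returns 0
H3 returns [0, 0, 0]
H4 returns [[0, 0, 0]]
= [[0, 0, 0]]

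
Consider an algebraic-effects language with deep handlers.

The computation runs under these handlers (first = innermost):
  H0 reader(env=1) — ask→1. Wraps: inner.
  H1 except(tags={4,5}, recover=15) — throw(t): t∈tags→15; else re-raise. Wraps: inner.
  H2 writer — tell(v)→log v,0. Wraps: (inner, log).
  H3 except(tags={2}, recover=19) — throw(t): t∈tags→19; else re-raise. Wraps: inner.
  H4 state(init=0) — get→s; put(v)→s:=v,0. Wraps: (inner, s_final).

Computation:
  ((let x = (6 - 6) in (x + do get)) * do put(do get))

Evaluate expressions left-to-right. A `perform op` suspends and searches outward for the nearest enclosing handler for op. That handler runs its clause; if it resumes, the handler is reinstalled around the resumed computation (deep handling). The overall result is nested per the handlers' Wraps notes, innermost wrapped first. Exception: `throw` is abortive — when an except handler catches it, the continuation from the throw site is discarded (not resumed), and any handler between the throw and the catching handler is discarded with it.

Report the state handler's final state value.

Evaluation trace:
get @ H4 ⇒ 0
get @ H4 ⇒ 0
put(0) @ H4 ⇒ s:=0
H0 returns 0
H1 returns 0
H2 returns (0, ())
H3 returns (0, ())
H4 returns ((0, ()), 0)
= ((0, ()), 0)

Answer: 0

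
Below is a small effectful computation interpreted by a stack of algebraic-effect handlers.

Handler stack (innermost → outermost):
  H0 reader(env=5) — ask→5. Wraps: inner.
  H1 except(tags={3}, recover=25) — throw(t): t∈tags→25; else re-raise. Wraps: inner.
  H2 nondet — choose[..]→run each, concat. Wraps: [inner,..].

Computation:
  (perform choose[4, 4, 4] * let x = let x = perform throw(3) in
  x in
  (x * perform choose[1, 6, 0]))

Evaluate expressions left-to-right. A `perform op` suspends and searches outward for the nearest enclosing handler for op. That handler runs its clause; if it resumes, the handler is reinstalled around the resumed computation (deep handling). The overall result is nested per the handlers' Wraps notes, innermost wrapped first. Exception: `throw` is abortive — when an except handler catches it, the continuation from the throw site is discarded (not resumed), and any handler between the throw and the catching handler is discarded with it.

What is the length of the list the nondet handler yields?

Step-by-step:
choose[4, 4, 4] @ H2
  branch[0] choose=4:
    throw(3) @ H1 caught ⇒ 25
    H2 returns [25]
  branch[1] choose=4:
    throw(3) @ H1 caught ⇒ 25
    H2 returns [25]
  branch[2] choose=4:
    throw(3) @ H1 caught ⇒ 25
    H2 returns [25]
= [25, 25, 25]

Answer: 3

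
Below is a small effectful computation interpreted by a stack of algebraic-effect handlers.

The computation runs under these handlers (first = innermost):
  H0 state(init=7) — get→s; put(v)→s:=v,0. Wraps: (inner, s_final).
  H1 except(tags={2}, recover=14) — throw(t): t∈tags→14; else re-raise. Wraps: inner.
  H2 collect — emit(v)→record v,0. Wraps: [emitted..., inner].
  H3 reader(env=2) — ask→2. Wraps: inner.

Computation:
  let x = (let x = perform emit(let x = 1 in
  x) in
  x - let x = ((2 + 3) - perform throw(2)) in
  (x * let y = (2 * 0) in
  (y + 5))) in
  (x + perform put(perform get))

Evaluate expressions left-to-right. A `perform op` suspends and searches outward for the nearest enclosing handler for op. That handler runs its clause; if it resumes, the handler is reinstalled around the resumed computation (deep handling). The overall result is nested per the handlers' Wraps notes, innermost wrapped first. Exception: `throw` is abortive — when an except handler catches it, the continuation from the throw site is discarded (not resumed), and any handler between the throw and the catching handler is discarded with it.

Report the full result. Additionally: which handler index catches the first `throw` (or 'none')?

Evaluation trace:
emit(1) @ H2 ⇒ out+=1
throw(2) @ H1 caught ⇒ 14
H2 returns [1, 14]
H3 returns [1, 14]
= [1, 14]

Answer: [1, 14] ; first throw caught by: H1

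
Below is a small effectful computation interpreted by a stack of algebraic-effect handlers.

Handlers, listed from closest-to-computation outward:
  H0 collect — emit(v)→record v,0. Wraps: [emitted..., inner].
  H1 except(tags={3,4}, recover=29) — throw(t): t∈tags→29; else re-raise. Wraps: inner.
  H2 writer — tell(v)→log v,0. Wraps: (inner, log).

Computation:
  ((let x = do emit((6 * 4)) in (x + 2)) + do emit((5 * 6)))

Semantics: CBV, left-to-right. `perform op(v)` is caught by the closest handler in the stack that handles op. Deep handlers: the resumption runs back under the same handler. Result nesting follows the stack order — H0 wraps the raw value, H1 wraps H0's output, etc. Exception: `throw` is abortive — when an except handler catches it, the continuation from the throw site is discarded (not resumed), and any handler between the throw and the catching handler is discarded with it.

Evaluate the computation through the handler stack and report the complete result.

Step-by-step:
emit(24) @ H0 ⇒ out+=24
emit(30) @ H0 ⇒ out+=30
H0 returns [24, 30, 2]
H1 returns [24, 30, 2]
H2 returns ([24, 30, 2], ())
= ([24, 30, 2], ())

Answer: ([24, 30, 2], ())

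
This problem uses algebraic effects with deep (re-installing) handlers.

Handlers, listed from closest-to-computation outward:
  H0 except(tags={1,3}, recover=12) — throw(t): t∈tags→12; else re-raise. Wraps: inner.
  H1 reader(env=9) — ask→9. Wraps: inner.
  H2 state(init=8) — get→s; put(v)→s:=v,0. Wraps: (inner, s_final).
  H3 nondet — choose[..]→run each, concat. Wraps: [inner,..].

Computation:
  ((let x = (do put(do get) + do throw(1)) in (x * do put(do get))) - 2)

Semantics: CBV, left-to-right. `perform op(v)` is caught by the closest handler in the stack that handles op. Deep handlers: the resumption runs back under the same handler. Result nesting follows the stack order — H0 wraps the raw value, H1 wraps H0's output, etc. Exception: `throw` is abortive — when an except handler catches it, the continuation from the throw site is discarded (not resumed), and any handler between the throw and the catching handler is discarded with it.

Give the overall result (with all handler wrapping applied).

Answer: [(12, 8)]

Step-by-step:
get @ H2 ⇒ 8
put(8) @ H2 ⇒ s:=8
throw(1) @ H0 caught ⇒ 12
H1 returns 12
H2 returns (12, 8)
H3 returns [(12, 8)]
= [(12, 8)]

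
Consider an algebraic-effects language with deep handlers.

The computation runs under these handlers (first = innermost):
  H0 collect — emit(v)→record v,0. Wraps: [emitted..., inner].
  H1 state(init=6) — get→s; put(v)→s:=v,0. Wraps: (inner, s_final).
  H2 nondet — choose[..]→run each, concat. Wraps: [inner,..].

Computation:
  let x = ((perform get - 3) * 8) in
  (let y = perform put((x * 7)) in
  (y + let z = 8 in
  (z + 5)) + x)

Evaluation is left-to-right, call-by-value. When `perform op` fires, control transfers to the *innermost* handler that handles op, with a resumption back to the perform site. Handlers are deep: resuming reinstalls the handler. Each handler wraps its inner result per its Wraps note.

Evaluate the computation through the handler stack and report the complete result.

Working:
get @ H1 ⇒ 6
put(168) @ H1 ⇒ s:=168
H0 returns [37]
H1 returns ([37], 168)
H2 returns [([37], 168)]
= [([37], 168)]

Answer: [([37], 168)]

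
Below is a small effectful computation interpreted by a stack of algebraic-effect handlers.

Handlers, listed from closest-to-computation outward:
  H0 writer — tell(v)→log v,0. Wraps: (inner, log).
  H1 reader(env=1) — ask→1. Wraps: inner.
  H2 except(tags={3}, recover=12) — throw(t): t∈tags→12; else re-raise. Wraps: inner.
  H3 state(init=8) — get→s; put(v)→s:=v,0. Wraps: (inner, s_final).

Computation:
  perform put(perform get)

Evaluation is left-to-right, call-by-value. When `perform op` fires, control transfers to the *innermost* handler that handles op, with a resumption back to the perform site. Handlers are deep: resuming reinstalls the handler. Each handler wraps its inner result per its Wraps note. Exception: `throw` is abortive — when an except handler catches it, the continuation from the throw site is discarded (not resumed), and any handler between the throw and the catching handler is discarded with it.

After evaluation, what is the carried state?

Answer: 8

Working:
get @ H3 ⇒ 8
put(8) @ H3 ⇒ s:=8
H0 returns (0, ())
H1 returns (0, ())
H2 returns (0, ())
H3 returns ((0, ()), 8)
= ((0, ()), 8)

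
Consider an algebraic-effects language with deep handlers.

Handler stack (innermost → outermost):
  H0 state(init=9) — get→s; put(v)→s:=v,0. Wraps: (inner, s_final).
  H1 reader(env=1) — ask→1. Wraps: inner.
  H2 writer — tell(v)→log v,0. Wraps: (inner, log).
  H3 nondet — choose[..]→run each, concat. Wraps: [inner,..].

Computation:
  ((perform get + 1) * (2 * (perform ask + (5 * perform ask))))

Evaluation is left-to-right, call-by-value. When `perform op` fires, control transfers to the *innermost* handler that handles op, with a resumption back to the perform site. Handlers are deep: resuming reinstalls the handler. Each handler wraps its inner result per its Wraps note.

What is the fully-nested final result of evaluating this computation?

Step-by-step:
get @ H0 ⇒ 9
ask @ H1 ⇒ 1
ask @ H1 ⇒ 1
H0 returns (120, 9)
H1 returns (120, 9)
H2 returns ((120, 9), ())
H3 returns [((120, 9), ())]
= [((120, 9), ())]

Answer: [((120, 9), ())]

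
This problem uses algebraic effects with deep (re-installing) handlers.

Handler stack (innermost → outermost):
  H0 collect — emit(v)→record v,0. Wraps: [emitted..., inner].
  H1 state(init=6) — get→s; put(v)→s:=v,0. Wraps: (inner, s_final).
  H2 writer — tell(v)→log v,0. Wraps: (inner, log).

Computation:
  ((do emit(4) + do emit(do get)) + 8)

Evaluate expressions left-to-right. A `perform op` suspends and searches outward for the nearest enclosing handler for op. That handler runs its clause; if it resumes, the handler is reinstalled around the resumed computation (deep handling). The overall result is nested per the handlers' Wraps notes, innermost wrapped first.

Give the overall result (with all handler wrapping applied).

Answer: (([4, 6, 8], 6), ())

Working:
emit(4) @ H0 ⇒ out+=4
get @ H1 ⇒ 6
emit(6) @ H0 ⇒ out+=6
H0 returns [4, 6, 8]
H1 returns ([4, 6, 8], 6)
H2 returns (([4, 6, 8], 6), ())
= (([4, 6, 8], 6), ())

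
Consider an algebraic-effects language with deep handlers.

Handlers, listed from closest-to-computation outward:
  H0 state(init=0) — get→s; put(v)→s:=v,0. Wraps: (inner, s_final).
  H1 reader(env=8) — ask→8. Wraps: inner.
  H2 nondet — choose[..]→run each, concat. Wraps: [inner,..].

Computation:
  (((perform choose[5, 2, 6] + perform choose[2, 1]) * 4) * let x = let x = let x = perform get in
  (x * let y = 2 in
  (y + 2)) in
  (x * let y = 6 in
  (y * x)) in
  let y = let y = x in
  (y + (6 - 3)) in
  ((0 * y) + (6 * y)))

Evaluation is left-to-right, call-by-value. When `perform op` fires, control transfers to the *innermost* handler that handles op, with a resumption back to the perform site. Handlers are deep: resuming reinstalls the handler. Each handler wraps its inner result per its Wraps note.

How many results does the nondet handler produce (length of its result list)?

Step-by-step:
choose[5, 2, 6] @ H2
  branch[0] choose=5:
    choose[2, 1] @ H2
      branch[0] choose=2:
        get @ H0 ⇒ 0
        H0 returns (504, 0)
        H1 returns (504, 0)
        H2 returns [(504, 0)]
      branch[1] choose=1:
        get @ H0 ⇒ 0
        H0 returns (432, 0)
        H1 returns (432, 0)
        H2 returns [(432, 0)]
  branch[1] choose=2:
    choose[2, 1] @ H2
      branch[0] choose=2:
        get @ H0 ⇒ 0
        H0 returns (288, 0)
        H1 returns (288, 0)
        H2 returns [(288, 0)]
      branch[1] choose=1:
        get @ H0 ⇒ 0
        H0 returns (216, 0)
        H1 returns (216, 0)
        H2 returns [(216, 0)]
  branch[2] choose=6:
    choose[2, 1] @ H2
      branch[0] choose=2:
        get @ H0 ⇒ 0
        H0 returns (576, 0)
        H1 returns (576, 0)
        H2 returns [(576, 0)]
      branch[1] choose=1:
        get @ H0 ⇒ 0
        H0 returns (504, 0)
        H1 returns (504, 0)
        H2 returns [(504, 0)]
= [(504, 0), (432, 0), (288, 0), (216, 0), (576, 0), (504, 0)]

Answer: 6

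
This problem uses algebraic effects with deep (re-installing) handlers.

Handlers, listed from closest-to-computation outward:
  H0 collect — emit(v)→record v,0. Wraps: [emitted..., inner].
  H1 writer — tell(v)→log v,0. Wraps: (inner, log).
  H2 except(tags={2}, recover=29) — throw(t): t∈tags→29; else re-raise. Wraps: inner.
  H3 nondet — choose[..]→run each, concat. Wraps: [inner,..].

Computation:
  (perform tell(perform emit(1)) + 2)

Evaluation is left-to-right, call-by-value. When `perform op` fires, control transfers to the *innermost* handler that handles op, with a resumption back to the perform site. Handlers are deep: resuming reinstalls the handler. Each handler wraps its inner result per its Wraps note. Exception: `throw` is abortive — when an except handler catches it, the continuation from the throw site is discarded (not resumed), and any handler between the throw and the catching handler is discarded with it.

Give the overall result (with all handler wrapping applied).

Working:
emit(1) @ H0 ⇒ out+=1
tell(0) @ H1 ⇒ log+=0
H0 returns [1, 2]
H1 returns ([1, 2], (0))
H2 returns ([1, 2], (0))
H3 returns [([1, 2], (0))]
= [([1, 2], (0))]

Answer: [([1, 2], (0))]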